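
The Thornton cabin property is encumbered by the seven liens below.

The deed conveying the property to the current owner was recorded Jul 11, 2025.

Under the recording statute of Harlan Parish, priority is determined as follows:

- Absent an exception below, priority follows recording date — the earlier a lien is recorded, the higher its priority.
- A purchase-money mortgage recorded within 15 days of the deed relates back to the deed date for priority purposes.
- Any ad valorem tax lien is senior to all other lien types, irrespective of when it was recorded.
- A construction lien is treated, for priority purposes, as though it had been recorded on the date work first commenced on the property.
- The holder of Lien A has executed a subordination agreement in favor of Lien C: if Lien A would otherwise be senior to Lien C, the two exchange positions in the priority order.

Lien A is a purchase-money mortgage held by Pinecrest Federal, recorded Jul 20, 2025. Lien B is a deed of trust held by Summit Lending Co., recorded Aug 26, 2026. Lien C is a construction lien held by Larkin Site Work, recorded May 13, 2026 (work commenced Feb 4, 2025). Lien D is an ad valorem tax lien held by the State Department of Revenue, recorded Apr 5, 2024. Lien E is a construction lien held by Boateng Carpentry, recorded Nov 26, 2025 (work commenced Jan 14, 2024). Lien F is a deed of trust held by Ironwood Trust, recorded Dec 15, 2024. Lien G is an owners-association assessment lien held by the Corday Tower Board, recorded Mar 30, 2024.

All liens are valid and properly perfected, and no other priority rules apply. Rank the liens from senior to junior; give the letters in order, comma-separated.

D, E, G, F, C, A, B

Adjusting effective dates: A relates back to the deed date Jul 11, 2025; C relates back to Feb 4, 2025 (work commenced); E relates back to Jan 14, 2024 (work commenced).
D is an ad valorem tax lien and takes priority over every other lien.
Among the remaining liens, by effective date: E (Jan 14, 2024), G (Mar 30, 2024), F (Dec 15, 2024), C (Feb 4, 2025), A (Jul 11, 2025), B (Aug 26, 2026).
Since A is not senior to C, the subordination leaves the order unchanged.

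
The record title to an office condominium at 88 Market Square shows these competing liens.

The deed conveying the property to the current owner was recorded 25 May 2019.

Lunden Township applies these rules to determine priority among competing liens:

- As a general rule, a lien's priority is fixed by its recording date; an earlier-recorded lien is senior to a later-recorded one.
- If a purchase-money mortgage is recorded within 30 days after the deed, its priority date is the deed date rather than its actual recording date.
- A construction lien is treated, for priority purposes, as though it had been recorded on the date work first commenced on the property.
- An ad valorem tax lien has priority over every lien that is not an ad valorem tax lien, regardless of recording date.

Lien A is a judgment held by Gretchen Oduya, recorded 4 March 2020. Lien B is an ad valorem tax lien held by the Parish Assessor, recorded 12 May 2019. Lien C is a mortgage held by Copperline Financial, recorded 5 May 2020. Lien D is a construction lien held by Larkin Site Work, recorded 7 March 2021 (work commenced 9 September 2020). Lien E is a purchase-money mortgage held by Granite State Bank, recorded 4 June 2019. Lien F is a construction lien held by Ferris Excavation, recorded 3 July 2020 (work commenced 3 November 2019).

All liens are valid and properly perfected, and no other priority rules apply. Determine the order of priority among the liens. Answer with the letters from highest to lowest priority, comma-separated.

B, E, F, A, C, D

Effective dates: D is treated as recorded 9 September 2020, the work-commencement date; E's effective date is the deed date, 25 May 2019; F's effective date is 3 November 2019, when work began.
As an ad valorem tax lien, B is senior to every other lien.
Ordering the rest by effective date: E (25 May 2019), F (3 November 2019), A (4 March 2020), C (5 May 2020), D (9 September 2020).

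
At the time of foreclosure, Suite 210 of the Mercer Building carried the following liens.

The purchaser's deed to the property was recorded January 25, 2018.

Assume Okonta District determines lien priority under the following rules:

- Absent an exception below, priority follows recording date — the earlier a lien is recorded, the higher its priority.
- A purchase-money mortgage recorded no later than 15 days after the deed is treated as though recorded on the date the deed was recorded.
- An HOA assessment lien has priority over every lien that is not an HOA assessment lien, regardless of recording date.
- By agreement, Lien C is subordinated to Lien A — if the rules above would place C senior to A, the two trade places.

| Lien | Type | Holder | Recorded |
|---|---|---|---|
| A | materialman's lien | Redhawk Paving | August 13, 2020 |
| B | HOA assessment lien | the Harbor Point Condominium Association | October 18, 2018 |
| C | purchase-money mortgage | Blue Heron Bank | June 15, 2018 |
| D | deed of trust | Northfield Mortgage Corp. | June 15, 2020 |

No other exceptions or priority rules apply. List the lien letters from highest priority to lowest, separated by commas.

First, effective dates: C was recorded 141 days after the deed — beyond 15 days — so no relation-back applies.
B, as an HOA assessment lien, has superpriority and ranks first.
Among the remaining liens, by effective date: C (June 15, 2018), D (June 15, 2020), A (August 13, 2020).
Because C would otherwise rank above A, the subordination swaps them.

B, A, D, C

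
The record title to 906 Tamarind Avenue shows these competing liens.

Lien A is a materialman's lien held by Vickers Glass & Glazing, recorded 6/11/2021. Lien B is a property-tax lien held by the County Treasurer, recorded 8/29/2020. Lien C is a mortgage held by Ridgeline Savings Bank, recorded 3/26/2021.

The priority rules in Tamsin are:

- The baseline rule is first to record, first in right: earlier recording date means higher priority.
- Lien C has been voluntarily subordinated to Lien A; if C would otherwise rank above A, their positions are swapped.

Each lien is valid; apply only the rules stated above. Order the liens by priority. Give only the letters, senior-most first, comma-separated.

By effective date: B (8/29/2020), C (3/26/2021), A (6/11/2021).
C would otherwise be senior to A, so under the subordination agreement C and A exchange positions.

B, A, C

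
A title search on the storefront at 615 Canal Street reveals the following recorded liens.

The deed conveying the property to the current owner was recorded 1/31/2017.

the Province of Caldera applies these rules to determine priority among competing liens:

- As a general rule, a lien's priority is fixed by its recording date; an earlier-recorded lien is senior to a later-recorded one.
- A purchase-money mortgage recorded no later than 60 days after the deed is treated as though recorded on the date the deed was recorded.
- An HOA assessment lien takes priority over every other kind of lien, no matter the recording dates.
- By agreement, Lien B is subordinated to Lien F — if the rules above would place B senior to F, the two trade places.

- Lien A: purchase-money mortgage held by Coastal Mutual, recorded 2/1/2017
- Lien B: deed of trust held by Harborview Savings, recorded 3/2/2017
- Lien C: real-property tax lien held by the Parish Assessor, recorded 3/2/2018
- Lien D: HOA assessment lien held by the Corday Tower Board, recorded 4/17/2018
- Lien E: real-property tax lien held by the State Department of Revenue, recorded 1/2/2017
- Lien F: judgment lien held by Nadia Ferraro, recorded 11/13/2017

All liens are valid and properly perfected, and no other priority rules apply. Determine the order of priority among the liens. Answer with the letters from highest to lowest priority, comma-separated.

Effective dates: A was recorded within the 60-day window, so its effective date is the deed date 1/31/2017.
As an HOA assessment lien, D is senior to every other lien.
Remaining liens by effective date: E (1/2/2017), A (1/31/2017), B (3/2/2017), F (11/13/2017), C (3/2/2018).
B is senior to F before the subordination, so the two trade places.

D, E, A, F, B, C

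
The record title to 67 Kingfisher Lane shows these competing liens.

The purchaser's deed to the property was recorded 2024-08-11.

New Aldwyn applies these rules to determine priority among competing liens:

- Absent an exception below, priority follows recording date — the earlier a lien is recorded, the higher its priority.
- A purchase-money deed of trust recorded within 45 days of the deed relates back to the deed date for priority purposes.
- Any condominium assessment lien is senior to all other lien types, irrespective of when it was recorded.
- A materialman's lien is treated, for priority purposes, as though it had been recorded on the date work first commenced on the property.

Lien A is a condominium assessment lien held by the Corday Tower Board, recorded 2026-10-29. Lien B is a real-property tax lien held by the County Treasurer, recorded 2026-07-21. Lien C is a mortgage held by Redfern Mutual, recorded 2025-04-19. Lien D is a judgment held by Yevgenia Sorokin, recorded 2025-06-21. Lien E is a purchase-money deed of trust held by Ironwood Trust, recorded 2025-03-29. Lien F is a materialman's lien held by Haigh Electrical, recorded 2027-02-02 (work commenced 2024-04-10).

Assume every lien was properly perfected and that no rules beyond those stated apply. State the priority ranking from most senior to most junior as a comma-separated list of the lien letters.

A, F, E, C, D, B

Adjusting effective dates: E was recorded 230 days after the deed — beyond 45 days — so no relation-back applies; F's effective date is 2024-04-10, when work began.
As a condominium assessment lien, A is senior to every other lien.
Remaining liens by effective date: F (2024-04-10), E (2025-03-29), C (2025-04-19), D (2025-06-21), B (2026-07-21).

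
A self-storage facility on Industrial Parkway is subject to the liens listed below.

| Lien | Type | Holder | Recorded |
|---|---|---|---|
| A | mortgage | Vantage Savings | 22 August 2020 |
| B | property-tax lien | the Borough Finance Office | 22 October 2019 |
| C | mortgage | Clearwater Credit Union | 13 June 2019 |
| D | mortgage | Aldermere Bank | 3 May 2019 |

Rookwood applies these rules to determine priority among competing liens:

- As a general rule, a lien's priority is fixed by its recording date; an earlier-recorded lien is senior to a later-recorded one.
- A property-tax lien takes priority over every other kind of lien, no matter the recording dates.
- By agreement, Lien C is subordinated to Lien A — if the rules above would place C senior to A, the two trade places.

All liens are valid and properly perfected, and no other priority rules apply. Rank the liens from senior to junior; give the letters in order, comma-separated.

B, as a property-tax lien, has superpriority and ranks first.
Among the remaining liens, by effective date: D (3 May 2019), C (13 June 2019), A (22 August 2020).
C is senior to A before the subordination, so the two trade places.

B, D, A, C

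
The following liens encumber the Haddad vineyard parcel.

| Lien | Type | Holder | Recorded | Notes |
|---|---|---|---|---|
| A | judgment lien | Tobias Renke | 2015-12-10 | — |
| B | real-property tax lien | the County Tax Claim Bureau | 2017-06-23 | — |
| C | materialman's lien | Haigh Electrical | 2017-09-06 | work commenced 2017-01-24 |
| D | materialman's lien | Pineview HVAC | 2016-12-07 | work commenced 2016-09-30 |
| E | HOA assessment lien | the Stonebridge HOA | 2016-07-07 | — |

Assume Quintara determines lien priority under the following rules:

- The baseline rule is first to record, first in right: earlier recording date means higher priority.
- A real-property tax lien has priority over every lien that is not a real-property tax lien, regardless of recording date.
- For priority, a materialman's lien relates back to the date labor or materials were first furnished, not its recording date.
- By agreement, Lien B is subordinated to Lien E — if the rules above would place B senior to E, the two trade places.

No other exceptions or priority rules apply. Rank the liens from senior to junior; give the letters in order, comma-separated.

Adjusting effective dates: C relates back to 2017-01-24 (work commenced); D's effective date is 2016-09-30, when work began.
As a real-property tax lien, B is senior to every other lien.
The other liens, earliest effective date first: A (2015-12-10), E (2016-07-07), D (2016-09-30), C (2017-01-24).
B is senior to E before the subordination, so the two trade places.

E, A, B, D, C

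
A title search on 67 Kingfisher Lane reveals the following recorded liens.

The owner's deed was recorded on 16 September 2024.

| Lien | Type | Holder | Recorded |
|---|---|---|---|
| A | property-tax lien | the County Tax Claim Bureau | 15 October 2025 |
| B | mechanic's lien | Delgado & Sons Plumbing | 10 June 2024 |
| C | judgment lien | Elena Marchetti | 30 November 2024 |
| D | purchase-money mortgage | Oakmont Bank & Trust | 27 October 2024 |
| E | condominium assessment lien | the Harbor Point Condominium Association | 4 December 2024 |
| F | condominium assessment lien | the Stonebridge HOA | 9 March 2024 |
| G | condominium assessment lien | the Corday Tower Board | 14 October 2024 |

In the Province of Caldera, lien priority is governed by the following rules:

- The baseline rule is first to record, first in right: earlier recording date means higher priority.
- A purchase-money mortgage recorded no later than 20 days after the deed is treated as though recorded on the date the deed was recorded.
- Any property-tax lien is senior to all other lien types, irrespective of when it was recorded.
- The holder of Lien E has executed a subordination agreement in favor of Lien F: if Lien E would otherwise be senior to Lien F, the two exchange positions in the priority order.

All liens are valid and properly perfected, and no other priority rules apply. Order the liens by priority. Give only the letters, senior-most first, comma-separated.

Effective dates: D was recorded 41 days after the deed, outside the 20-day window, so it keeps its recording date.
As a property-tax lien, A is senior to every other lien.
Ordering the rest by effective date: F (9 March 2024), B (10 June 2024), G (14 October 2024), D (27 October 2024), C (30 November 2024), E (4 December 2024).
E is already junior to F, so the subordination agreement changes nothing.

A, F, B, G, D, C, E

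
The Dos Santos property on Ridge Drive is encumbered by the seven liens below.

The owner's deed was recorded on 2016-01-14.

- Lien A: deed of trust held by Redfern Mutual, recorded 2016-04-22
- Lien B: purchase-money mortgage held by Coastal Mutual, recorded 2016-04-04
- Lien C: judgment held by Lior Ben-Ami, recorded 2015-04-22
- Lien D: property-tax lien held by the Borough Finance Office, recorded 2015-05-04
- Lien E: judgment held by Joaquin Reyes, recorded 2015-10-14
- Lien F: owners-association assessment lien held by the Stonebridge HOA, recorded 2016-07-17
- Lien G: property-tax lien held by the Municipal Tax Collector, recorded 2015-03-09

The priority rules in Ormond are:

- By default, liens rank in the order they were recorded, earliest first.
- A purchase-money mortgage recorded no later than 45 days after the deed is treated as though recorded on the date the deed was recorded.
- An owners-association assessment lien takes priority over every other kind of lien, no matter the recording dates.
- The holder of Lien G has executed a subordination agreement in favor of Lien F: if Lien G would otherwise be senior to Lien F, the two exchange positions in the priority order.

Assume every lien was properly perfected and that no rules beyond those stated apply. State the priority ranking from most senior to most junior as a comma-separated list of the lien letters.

F, G, C, D, E, B, A

First, effective dates: B missed the 45-day window (81 days after the deed), so its recording date stands.
F is an owners-association assessment lien and takes priority over every other lien.
Remaining liens by effective date: G (2015-03-09), C (2015-04-22), D (2015-05-04), E (2015-10-14), B (2016-04-04), A (2016-04-22).
G already ranks below F; the subordination has no effect.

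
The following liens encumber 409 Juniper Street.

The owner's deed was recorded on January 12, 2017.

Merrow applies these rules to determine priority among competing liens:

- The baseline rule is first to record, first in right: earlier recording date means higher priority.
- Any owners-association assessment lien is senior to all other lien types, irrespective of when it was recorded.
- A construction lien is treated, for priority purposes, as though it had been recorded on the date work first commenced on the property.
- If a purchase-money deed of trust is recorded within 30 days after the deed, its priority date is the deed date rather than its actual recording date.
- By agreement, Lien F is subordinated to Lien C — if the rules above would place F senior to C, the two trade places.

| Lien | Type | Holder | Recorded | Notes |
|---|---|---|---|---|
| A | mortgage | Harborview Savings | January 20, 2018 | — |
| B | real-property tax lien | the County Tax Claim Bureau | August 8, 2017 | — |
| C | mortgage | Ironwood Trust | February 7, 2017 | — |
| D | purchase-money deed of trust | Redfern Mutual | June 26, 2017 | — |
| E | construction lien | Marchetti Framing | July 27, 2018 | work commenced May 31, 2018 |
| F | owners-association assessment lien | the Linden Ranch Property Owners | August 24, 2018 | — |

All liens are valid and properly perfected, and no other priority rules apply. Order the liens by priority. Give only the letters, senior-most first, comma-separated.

C, F, D, B, A, E

First, effective dates: D was recorded 165 days after the deed, outside the 30-day window, so it keeps its recording date; E's effective date is May 31, 2018, when work began.
As an owners-association assessment lien, F is senior to every other lien.
The other liens, earliest effective date first: C (February 7, 2017), D (June 26, 2017), B (August 8, 2017), A (January 20, 2018), E (May 31, 2018).
F is senior to C before the subordination, so the two trade places.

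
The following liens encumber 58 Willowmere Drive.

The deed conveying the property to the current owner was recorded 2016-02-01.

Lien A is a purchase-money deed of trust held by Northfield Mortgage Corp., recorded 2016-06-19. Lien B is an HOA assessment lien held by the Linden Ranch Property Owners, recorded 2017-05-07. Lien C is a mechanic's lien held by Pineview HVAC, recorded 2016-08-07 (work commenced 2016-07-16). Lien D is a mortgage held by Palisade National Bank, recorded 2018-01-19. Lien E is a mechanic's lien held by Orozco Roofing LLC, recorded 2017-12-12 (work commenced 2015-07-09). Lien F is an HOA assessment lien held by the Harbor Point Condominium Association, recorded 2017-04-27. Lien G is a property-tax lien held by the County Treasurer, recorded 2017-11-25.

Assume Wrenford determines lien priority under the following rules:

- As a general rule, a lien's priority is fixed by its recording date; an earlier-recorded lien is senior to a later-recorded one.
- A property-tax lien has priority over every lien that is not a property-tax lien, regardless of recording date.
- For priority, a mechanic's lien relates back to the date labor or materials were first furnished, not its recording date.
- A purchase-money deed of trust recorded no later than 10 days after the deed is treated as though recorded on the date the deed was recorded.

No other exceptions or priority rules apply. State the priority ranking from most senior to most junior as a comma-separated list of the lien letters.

G, E, A, C, F, B, D

Effective dates after the stated exceptions: A was recorded 139 days after the deed, outside the 10-day window, so it keeps its recording date; C relates back to 2016-07-16 (work commenced); E relates back to 2015-07-09 (work commenced).
G is a property-tax lien, so it outranks all other liens regardless of date.
Remaining liens by effective date: E (2015-07-09), A (2016-06-19), C (2016-07-16), F (2017-04-27), B (2017-05-07), D (2018-01-19).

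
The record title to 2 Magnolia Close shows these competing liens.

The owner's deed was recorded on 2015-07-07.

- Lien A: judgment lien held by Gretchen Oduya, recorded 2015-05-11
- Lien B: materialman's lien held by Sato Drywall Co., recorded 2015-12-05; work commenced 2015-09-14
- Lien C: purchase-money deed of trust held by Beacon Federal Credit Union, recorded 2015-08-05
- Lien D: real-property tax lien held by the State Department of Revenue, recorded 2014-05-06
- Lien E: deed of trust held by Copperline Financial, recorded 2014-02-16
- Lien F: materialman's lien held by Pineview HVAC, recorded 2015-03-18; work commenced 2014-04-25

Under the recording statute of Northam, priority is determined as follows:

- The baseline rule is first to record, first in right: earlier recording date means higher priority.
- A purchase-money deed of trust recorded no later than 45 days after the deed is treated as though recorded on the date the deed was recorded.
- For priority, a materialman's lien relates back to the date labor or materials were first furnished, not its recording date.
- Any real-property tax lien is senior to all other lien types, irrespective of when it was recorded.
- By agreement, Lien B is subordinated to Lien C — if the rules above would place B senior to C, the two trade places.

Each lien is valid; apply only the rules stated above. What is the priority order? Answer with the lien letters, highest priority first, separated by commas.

D, E, F, A, C, B

Effective dates after the stated exceptions: B is treated as recorded 2015-09-14, the work-commencement date; C was recorded within the 45-day window, so its effective date is the deed date 2015-07-07; F is treated as recorded 2014-04-25, the work-commencement date.
D is a real-property tax lien, so it outranks all other liens regardless of date.
Among the remaining liens, by effective date: E (2014-02-16), F (2014-04-25), A (2015-05-11), C (2015-07-07), B (2015-09-14).
B is already junior to C, so the subordination agreement changes nothing.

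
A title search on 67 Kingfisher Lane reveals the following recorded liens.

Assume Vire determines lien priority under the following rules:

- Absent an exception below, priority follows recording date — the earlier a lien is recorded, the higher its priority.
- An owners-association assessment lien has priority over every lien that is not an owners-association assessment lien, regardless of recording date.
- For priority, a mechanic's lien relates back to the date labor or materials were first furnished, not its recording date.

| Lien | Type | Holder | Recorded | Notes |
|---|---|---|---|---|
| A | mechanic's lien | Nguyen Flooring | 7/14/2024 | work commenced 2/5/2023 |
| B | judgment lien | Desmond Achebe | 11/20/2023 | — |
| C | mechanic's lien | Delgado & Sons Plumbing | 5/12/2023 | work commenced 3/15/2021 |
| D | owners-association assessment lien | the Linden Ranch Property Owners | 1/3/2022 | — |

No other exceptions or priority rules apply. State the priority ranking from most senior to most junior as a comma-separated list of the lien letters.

D, C, A, B

First, effective dates: A relates back to 2/5/2023 (work commenced); C is treated as recorded 3/15/2021, the work-commencement date.
D is an owners-association assessment lien and takes priority over every other lien.
Among the remaining liens, by effective date: C (3/15/2021), A (2/5/2023), B (11/20/2023).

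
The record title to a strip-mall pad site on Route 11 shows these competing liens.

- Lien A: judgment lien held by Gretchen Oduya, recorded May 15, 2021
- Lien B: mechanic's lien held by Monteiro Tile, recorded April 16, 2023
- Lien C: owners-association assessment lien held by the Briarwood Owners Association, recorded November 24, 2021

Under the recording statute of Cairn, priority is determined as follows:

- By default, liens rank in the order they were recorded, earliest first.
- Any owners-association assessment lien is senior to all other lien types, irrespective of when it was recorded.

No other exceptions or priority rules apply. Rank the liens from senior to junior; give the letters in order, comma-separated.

C, A, B

As an owners-association assessment lien, C is senior to every other lien.
Ordering the rest by effective date: A (May 15, 2021), B (April 16, 2023).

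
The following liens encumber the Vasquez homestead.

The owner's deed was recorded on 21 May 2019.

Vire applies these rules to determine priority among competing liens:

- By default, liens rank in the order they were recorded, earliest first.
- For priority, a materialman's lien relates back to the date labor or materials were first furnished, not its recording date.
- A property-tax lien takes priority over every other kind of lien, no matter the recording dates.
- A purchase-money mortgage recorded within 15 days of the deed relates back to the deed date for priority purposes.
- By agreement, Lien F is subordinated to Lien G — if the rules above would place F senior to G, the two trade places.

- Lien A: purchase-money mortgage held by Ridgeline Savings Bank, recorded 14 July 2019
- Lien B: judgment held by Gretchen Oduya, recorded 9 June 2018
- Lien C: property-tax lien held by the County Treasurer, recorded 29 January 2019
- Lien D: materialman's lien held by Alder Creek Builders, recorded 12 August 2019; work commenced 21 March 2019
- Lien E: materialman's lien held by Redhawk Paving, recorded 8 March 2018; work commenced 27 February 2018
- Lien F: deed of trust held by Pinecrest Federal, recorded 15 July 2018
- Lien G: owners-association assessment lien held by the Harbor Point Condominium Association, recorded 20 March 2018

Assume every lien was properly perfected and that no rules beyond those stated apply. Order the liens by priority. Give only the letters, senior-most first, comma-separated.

C, E, G, B, F, D, A

First, effective dates: A was recorded 54 days after the deed, outside the 15-day window, so it keeps its recording date; D relates back to 21 March 2019 (work commenced); E relates back to 27 February 2018 (work commenced).
As a property-tax lien, C is senior to every other lien.
Remaining liens by effective date: E (27 February 2018), G (20 March 2018), B (9 June 2018), F (15 July 2018), D (21 March 2019), A (14 July 2019).
F already ranks below G; the subordination has no effect.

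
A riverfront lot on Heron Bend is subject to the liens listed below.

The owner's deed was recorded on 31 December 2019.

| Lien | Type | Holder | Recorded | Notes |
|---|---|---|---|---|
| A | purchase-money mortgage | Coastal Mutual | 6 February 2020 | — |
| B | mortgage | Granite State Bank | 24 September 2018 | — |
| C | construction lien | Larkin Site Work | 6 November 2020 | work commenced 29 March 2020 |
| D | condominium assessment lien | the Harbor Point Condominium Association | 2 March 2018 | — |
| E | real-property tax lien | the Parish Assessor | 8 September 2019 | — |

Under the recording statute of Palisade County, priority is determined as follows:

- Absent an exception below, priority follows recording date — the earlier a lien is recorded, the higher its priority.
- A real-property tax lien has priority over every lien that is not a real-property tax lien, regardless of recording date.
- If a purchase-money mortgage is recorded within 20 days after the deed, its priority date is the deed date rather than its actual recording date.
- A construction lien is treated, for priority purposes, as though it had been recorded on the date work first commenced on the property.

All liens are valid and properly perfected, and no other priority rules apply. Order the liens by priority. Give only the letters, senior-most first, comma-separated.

E, D, B, A, C

First, effective dates: A missed the 20-day window (37 days after the deed), so its recording date stands; C relates back to 29 March 2020 (work commenced).
E, as a real-property tax lien, has superpriority and ranks first.
Among the remaining liens, by effective date: D (2 March 2018), B (24 September 2018), A (6 February 2020), C (29 March 2020).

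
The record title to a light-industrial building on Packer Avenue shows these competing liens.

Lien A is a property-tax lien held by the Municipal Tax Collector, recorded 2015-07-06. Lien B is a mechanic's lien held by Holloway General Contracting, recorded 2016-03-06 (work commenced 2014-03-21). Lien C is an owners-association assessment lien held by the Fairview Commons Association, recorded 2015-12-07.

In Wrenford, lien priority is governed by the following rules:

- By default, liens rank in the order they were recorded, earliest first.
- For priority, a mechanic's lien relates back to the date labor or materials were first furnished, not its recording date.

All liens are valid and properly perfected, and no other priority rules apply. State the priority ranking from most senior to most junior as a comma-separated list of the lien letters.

First, effective dates: B's effective date is 2014-03-21, when work began.
By effective date: B (2014-03-21), A (2015-07-06), C (2015-12-07).

B, A, C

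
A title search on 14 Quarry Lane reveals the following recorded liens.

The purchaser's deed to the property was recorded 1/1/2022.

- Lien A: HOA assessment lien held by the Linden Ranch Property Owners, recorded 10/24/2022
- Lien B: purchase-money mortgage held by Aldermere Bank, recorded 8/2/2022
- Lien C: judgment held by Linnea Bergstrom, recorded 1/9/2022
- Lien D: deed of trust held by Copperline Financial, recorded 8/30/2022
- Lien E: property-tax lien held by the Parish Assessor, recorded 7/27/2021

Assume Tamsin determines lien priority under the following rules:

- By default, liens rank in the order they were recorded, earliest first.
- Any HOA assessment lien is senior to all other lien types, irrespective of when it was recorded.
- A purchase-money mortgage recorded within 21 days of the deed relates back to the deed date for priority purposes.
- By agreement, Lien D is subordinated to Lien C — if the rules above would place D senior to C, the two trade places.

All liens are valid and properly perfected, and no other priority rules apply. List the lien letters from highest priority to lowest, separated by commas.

A, E, C, B, D

Adjusting effective dates: B was recorded 213 days after the deed — beyond 21 days — so no relation-back applies.
A is an HOA assessment lien and takes priority over every other lien.
Ordering the rest by effective date: E (7/27/2021), C (1/9/2022), B (8/2/2022), D (8/30/2022).
D already ranks below C; the subordination has no effect.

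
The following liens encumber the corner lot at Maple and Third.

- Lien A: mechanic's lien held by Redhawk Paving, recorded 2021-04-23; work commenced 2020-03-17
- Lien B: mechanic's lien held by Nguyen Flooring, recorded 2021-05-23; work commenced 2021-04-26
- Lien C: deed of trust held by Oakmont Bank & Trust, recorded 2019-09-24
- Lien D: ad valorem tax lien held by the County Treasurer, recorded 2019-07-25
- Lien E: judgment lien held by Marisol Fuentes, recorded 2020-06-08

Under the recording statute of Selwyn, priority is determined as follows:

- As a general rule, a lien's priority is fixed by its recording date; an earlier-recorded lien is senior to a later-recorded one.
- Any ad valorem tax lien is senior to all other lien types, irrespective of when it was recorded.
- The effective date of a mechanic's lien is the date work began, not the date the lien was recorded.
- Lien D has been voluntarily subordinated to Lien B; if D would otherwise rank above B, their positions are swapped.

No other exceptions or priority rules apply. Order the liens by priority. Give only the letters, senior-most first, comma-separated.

B, C, A, E, D

Effective dates: A relates back to 2020-03-17 (work commenced); B is treated as recorded 2021-04-26, the work-commencement date.
D, as an ad valorem tax lien, has superpriority and ranks first.
Ordering the rest by effective date: C (2019-09-24), A (2020-03-17), E (2020-06-08), B (2021-04-26).
D would otherwise be senior to B, so under the subordination agreement D and B exchange positions.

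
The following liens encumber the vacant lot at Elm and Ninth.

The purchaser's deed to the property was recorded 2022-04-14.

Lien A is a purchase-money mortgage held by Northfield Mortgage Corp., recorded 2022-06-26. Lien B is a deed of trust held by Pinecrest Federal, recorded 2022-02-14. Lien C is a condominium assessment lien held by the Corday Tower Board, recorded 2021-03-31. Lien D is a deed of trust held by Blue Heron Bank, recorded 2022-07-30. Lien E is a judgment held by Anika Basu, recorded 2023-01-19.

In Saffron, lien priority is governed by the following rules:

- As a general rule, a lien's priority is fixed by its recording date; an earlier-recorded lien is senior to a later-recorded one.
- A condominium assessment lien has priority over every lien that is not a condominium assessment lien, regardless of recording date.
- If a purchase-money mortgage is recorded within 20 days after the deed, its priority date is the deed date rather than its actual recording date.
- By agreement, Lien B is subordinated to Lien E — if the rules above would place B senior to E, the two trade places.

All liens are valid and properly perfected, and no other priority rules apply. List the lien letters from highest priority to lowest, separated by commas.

C, E, A, D, B

First, effective dates: A was recorded 73 days after the deed, outside the 20-day window, so it keeps its recording date.
C is a condominium assessment lien, so it outranks all other liens regardless of date.
Among the remaining liens, by effective date: B (2022-02-14), A (2022-06-26), D (2022-07-30), E (2023-01-19).
Because B would otherwise rank above E, the subordination swaps them.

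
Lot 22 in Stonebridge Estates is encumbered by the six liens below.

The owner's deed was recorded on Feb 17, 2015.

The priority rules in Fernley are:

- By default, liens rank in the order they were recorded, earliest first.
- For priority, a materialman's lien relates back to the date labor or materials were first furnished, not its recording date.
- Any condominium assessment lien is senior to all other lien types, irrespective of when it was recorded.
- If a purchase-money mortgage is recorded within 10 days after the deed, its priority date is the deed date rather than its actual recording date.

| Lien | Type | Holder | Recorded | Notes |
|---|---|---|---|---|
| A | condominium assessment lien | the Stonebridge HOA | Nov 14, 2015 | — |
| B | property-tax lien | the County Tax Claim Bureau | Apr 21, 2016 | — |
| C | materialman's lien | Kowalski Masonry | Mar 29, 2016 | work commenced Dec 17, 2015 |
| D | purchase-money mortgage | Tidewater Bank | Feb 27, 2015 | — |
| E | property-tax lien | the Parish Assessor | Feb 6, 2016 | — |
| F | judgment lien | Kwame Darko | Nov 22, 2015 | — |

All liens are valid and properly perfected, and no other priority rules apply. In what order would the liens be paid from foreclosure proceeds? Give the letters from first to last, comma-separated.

First, effective dates: C's effective date is Dec 17, 2015, when work began; D was recorded within the 10-day window, so its effective date is the deed date Feb 17, 2015.
A is a condominium assessment lien and takes priority over every other lien.
The other liens, earliest effective date first: D (Feb 17, 2015), F (Nov 22, 2015), C (Dec 17, 2015), E (Feb 6, 2016), B (Apr 21, 2016).

A, D, F, C, E, B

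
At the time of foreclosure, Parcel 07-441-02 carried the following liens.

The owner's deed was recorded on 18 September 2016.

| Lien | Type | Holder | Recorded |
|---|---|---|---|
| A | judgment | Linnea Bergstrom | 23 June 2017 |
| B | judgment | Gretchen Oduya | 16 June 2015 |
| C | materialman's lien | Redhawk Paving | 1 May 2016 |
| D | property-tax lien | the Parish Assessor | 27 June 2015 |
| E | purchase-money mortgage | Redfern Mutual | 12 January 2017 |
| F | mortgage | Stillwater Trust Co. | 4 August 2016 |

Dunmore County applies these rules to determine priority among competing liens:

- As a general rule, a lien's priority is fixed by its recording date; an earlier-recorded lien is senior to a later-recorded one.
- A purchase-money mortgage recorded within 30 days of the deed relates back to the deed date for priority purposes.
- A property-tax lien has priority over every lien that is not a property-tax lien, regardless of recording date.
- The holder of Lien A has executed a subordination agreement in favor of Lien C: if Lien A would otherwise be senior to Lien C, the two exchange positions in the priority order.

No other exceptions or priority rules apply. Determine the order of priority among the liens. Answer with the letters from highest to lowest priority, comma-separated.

First, effective dates: E was recorded 116 days after the deed, outside the 30-day window, so it keeps its recording date.
As a property-tax lien, D is senior to every other lien.
Ordering the rest by effective date: B (16 June 2015), C (1 May 2016), F (4 August 2016), E (12 January 2017), A (23 June 2017).
A is already junior to C, so the subordination agreement changes nothing.

D, B, C, F, E, A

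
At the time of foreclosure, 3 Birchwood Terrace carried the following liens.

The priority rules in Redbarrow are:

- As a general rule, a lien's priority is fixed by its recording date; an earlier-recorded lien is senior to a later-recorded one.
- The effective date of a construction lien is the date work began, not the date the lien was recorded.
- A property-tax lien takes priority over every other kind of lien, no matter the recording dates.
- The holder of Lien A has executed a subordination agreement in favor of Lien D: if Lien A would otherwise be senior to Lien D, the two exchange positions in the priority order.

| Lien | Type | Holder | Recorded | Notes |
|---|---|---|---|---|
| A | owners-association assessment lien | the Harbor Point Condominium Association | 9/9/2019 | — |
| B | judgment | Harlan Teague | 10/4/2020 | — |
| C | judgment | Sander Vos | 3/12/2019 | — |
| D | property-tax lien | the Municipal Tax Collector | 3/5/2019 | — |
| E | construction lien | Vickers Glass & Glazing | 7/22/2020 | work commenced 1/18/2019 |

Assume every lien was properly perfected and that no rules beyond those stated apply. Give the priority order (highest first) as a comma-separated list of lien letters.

D, E, C, A, B

Adjusting effective dates: E relates back to 1/18/2019 (work commenced).
D, as a property-tax lien, has superpriority and ranks first.
Among the remaining liens, by effective date: E (1/18/2019), C (3/12/2019), A (9/9/2019), B (10/4/2020).
A is already junior to D, so the subordination agreement changes nothing.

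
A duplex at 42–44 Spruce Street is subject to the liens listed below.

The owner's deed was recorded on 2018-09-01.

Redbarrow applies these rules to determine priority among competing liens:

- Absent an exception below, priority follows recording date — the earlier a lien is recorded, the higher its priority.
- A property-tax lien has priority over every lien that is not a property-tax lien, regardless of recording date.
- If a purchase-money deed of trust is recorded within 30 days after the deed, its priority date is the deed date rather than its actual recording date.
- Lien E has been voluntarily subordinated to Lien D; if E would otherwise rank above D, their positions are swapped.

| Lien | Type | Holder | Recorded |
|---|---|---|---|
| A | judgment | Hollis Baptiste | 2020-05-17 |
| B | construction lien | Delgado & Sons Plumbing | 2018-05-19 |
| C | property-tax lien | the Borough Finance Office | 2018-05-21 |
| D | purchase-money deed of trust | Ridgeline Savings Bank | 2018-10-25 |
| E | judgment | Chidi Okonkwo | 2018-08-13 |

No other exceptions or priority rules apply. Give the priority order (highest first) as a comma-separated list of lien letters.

C, B, D, E, A

Effective dates after the stated exceptions: D was recorded 54 days after the deed, outside the 30-day window, so it keeps its recording date.
C is a property-tax lien and takes priority over every other lien.
The other liens, earliest effective date first: B (2018-05-19), E (2018-08-13), D (2018-10-25), A (2020-05-17).
The subordination applies — E was senior to D — so E and D swap.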